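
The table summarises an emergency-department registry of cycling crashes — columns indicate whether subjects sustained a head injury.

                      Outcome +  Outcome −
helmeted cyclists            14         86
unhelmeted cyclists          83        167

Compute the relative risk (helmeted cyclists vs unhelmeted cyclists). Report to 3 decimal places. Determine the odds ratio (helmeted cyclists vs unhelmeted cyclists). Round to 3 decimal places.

RR = 0.422; OR = 0.328

risk, helmeted cyclists = 14/100 = 0.1400
risk, unhelmeted cyclists = 83/250 = 0.3320
RR = 0.1400 / 0.3320 = 0.422
odds, helmeted cyclists = 14/86 = 0.1628
odds, unhelmeted cyclists = 83/167 = 0.4970
OR = 0.1628 / 0.4970 = 0.328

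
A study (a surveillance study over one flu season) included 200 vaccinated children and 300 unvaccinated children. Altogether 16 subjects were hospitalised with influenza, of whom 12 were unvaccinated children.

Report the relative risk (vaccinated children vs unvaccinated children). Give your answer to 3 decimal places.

0.500

vaccinated children with the outcome: 16 − 12 = 4
vaccinated children without the outcome: 200 − 4 = 196
unvaccinated children without the outcome: 300 − 12 = 288
risk, vaccinated children = 4/200 = 0.02000
risk, unvaccinated children = 12/300 = 0.04000
RR = 0.02000 / 0.04000 = 0.500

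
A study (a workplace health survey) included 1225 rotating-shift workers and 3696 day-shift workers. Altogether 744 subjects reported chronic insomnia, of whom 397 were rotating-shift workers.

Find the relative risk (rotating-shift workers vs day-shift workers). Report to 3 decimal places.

rotating-shift workers without the outcome: 1225 − 397 = 828
day-shift workers with the outcome: 744 − 397 = 347
day-shift workers without the outcome: 3696 − 347 = 3349
risk, rotating-shift workers = 397/1225 = 0.3241
risk, day-shift workers = 347/3696 = 0.0939
RR = 0.3241 / 0.0939 = 3.452

RR ≈ 3.452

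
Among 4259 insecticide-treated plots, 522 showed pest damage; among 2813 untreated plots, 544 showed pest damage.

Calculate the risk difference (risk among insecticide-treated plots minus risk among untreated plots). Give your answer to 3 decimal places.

risk, insecticide-treated plots = 522/4259 = 0.1226
risk, untreated plots = 544/2813 = 0.1934
risk difference = 0.1226 − 0.1934 = -0.071

RD ≈ -0.071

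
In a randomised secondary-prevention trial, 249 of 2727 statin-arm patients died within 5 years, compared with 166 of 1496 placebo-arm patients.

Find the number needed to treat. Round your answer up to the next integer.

51

risk, statin-arm patients = 249/2727 = 0.091309
risk, placebo-arm patients = 166/1496 = 0.110963
absolute risk difference = 0.019653
1 / 0.019653 = 50.883 → round up → 51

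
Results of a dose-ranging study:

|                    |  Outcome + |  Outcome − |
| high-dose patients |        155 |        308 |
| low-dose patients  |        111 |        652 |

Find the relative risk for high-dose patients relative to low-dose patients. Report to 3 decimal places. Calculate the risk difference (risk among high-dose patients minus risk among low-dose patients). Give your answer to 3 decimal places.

RR = 2.301; RD = 0.189

risk, high-dose patients = 155/463 = 0.3348
risk, low-dose patients = 111/763 = 0.1455
RR = 0.3348 / 0.1455 = 2.301
risk difference = 0.3348 − 0.1455 = 0.189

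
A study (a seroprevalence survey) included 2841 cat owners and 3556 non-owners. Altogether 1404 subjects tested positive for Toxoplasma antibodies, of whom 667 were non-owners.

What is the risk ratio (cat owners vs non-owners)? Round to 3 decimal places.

1.383

cat owners with the outcome: 1404 − 667 = 737
cat owners without the outcome: 2841 − 737 = 2104
non-owners without the outcome: 3556 − 667 = 2889
risk, cat owners = 737/2841 = 0.2594
risk, non-owners = 667/3556 = 0.1876
RR = 0.2594 / 0.1876 = 1.383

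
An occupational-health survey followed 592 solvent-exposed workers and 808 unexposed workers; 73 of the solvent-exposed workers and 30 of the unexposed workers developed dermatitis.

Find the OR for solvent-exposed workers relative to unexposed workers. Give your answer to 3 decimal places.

OR = (73 × 778) / (519 × 30) = 56794/15570 ≈ 3.648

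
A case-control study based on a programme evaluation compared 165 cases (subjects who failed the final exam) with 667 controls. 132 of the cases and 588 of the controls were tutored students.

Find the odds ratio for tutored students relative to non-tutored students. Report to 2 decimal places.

OR = (132 × 79) / (588 × 33) = 10428/19404 ≈ 0.54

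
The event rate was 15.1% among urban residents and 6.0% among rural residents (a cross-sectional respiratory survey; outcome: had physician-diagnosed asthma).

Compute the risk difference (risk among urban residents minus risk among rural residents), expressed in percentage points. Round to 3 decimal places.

9.100

risk difference = 0.1510 − 0.0600 = 0.0910 → 9.100 percentage points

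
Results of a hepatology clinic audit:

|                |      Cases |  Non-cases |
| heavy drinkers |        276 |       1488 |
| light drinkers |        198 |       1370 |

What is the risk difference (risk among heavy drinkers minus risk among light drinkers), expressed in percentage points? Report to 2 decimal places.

3.02

risk, heavy drinkers = 276/1764 = 0.1565
risk, light drinkers = 198/1568 = 0.1263
risk difference = 0.1565 − 0.1263 = 0.0302 → 3.02 percentage points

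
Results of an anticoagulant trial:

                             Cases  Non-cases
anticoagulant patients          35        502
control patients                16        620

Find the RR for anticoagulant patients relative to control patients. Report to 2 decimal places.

2.59

risk, anticoagulant patients = 35/537 = 0.06518
risk, control patients = 16/636 = 0.02516
RR = 0.06518 / 0.02516 = 2.59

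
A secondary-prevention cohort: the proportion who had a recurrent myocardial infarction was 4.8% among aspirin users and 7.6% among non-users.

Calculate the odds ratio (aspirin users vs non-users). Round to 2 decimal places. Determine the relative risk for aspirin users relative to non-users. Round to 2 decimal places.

OR = 0.61; RR = 0.63

odds, aspirin users = 0.04800/0.95200 = 0.05042
odds, non-users = 0.07600/0.92400 = 0.08225
OR = 0.05042 / 0.08225 = 0.61
RR = 0.04800 / 0.07600 = 0.63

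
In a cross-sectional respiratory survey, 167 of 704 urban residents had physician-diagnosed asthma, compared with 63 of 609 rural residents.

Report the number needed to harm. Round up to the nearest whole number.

8

risk, urban residents = 167/704 = 0.237216
risk, rural residents = 63/609 = 0.103448
absolute risk difference = 0.133768
1 / 0.133768 = 7.476 → round up → 8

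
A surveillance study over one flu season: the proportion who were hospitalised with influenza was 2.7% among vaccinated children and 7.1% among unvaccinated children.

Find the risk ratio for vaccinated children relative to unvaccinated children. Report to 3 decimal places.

RR = 0.02700 / 0.07100 = 0.380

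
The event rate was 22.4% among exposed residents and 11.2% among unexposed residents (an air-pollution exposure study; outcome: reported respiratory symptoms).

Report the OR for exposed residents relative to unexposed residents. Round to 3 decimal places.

odds, exposed residents = 0.2240/0.7760 = 0.2887
odds, unexposed residents = 0.1120/0.8880 = 0.1261
OR = 0.2887 / 0.1261 = 2.289

2.289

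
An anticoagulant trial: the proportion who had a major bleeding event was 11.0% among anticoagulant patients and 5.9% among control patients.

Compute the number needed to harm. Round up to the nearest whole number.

20

absolute risk difference = 0.051000
1 / 0.051000 = 19.608 → round up → 20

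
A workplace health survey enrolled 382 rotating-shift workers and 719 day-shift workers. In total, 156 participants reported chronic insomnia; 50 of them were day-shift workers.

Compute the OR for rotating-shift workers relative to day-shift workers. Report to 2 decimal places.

rotating-shift workers with the outcome: 156 − 50 = 106
rotating-shift workers without the outcome: 382 − 106 = 276
day-shift workers without the outcome: 719 − 50 = 669
OR = (106 × 669) / (276 × 50) = 70914/13800 ≈ 5.14

5.14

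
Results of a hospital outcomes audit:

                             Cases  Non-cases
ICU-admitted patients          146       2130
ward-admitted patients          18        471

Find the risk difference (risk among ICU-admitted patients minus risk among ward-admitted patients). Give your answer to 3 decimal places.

risk, ICU-admitted patients = 146/2276 = 0.06415
risk, ward-admitted patients = 18/489 = 0.03681
risk difference = 0.06415 − 0.03681 = 0.027

0.027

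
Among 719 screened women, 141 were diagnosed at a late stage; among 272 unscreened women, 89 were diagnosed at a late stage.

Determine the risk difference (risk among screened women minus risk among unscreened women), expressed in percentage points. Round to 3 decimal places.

risk, screened women = 141/719 = 0.1961
risk, unscreened women = 89/272 = 0.3272
risk difference = 0.1961 − 0.3272 = -0.1311 → -13.110 percentage points

-13.110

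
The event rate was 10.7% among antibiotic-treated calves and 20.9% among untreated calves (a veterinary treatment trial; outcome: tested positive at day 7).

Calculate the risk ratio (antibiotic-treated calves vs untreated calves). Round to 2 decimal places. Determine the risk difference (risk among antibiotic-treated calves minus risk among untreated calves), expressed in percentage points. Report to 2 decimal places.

RR = 0.51; RD = -10.20

RR = 0.1070 / 0.2090 = 0.51
risk difference = 0.1070 − 0.2090 = -0.1020 → -10.20 percentage points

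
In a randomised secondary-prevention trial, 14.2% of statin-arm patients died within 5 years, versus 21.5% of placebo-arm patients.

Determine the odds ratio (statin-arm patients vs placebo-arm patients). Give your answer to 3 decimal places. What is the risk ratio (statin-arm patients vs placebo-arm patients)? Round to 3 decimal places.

OR = 0.604; RR = 0.660

odds, statin-arm patients = 0.1420/0.8580 = 0.1655
odds, placebo-arm patients = 0.2150/0.7850 = 0.2739
OR = 0.1655 / 0.2739 = 0.604
RR = 0.1420 / 0.2150 = 0.660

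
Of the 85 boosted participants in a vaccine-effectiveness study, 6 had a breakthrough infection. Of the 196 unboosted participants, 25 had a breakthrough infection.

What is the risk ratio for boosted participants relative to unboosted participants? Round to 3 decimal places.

0.553

risk, boosted participants = 6/85 = 0.0706
risk, unboosted participants = 25/196 = 0.1276
RR = 0.0706 / 0.1276 = 0.553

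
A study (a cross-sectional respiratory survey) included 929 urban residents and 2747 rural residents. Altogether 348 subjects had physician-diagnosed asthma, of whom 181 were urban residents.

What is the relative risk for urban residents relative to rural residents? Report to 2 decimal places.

urban residents without the outcome: 929 − 181 = 748
rural residents with the outcome: 348 − 181 = 167
rural residents without the outcome: 2747 − 167 = 2580
risk, urban residents = 181/929 = 0.1948
risk, rural residents = 167/2747 = 0.0608
RR = 0.1948 / 0.0608 = 3.20

3.20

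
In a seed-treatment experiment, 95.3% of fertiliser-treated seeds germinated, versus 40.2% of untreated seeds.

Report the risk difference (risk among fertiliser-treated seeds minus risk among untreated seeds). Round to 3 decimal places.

risk difference = 0.9530 − 0.4020 = 0.551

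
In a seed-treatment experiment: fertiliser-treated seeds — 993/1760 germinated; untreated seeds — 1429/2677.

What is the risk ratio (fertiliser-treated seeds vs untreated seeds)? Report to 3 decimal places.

1.057

risk, fertiliser-treated seeds = 993/1760 = 0.5642
risk, untreated seeds = 1429/2677 = 0.5338
RR = 0.5642 / 0.5338 = 1.057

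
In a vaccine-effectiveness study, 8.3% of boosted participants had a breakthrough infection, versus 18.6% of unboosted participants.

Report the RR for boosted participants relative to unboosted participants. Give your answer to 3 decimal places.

RR = 0.0830 / 0.1860 = 0.446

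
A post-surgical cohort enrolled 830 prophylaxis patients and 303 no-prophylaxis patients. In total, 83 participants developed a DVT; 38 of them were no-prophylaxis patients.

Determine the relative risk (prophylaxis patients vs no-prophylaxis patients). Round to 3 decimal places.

RR: 0.432

prophylaxis patients with the outcome: 83 − 38 = 45
prophylaxis patients without the outcome: 830 − 45 = 785
no-prophylaxis patients without the outcome: 303 − 38 = 265
risk, prophylaxis patients = 45/830 = 0.0542
risk, no-prophylaxis patients = 38/303 = 0.1254
RR = 0.0542 / 0.1254 = 0.432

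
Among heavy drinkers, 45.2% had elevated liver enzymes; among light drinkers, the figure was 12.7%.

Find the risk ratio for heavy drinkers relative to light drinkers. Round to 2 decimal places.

RR = 0.4520 / 0.1270 = 3.56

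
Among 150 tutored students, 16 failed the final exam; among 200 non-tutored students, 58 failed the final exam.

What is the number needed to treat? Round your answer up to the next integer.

risk, tutored students = 16/150 = 0.106667
risk, non-tutored students = 58/200 = 0.290000
absolute risk difference = 0.183333
1 / 0.183333 = 5.455 → round up → 6

6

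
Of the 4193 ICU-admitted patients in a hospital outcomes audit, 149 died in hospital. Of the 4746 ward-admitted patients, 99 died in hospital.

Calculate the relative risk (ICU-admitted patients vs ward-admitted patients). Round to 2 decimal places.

1.70

risk, ICU-admitted patients = 149/4193 = 0.03554
risk, ward-admitted patients = 99/4746 = 0.02086
RR = 0.03554 / 0.02086 = 1.70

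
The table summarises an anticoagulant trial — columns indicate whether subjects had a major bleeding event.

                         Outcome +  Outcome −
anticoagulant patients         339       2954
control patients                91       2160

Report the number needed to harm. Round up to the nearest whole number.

risk, anticoagulant patients = 339/3293 = 0.102946
risk, control patients = 91/2251 = 0.040426
absolute risk difference = 0.062519
1 / 0.062519 = 15.995 → round up → 16

NNH ≈ 16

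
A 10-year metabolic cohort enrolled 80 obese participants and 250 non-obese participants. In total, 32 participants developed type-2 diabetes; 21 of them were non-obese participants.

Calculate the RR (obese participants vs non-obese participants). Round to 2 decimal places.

obese participants with the outcome: 32 − 21 = 11
obese participants without the outcome: 80 − 11 = 69
non-obese participants without the outcome: 250 − 21 = 229
risk, obese participants = 11/80 = 0.1375
risk, non-obese participants = 21/250 = 0.0840
RR = 0.1375 / 0.0840 = 1.64

RR = 1.64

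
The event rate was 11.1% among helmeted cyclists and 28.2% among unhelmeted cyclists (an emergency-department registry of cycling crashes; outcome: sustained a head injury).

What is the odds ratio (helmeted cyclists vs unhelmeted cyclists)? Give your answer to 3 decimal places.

odds, helmeted cyclists = 0.1110/0.8890 = 0.1249
odds, unhelmeted cyclists = 0.2820/0.7180 = 0.3928
OR = 0.1249 / 0.3928 = 0.318

0.318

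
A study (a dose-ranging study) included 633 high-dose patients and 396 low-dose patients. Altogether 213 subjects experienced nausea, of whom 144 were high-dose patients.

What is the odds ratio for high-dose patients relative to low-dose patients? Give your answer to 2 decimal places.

high-dose patients without the outcome: 633 − 144 = 489
low-dose patients with the outcome: 213 − 144 = 69
low-dose patients without the outcome: 396 − 69 = 327
OR = (144 × 327) / (489 × 69) = 47088/33741 ≈ 1.40

OR: 1.40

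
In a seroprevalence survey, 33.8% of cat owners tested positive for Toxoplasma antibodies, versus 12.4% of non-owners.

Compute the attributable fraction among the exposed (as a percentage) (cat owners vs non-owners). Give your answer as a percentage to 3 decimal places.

AR% = (0.3380 − 0.1240) / 0.3380 = 0.6331 → 63.314%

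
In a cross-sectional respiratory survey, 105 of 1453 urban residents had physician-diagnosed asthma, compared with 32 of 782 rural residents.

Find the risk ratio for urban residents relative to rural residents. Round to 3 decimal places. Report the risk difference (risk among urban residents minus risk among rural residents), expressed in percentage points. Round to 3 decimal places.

risk, urban residents = 105/1453 = 0.07226
risk, rural residents = 32/782 = 0.04092
RR = 0.07226 / 0.04092 = 1.766
risk difference = 0.07226 − 0.04092 = 0.03134 → 3.134 percentage points

RR = 1.766; RD = 3.134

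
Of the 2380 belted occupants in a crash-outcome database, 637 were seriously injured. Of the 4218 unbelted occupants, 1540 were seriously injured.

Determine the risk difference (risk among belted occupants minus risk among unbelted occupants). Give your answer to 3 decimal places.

risk, belted occupants = 637/2380 = 0.2676
risk, unbelted occupants = 1540/4218 = 0.3651
risk difference = 0.2676 − 0.3651 = -0.097

RD ≈ -0.097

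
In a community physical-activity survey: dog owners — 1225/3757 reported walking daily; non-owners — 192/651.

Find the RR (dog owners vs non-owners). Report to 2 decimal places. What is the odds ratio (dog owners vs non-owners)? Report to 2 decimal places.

risk, dog owners = 1225/3757 = 0.3261
risk, non-owners = 192/651 = 0.2949
RR = 0.3261 / 0.2949 = 1.11
OR = (1225 × 459) / (2532 × 192) = 562275/486144 ≈ 1.16

RR = 1.11; OR = 1.16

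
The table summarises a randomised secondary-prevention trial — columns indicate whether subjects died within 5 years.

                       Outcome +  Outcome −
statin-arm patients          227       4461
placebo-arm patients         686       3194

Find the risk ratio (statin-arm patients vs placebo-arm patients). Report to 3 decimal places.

RR ≈ 0.274

risk, statin-arm patients = 227/4688 = 0.04842
risk, placebo-arm patients = 686/3880 = 0.17680
RR = 0.04842 / 0.17680 = 0.274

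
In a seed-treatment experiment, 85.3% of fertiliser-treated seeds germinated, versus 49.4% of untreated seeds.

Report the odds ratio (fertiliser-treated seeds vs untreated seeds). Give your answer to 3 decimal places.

OR = 5.944

odds, fertiliser-treated seeds = 0.8530/0.1470 = 5.8027
odds, untreated seeds = 0.4940/0.5060 = 0.9763
OR = 5.8027 / 0.9763 = 5.944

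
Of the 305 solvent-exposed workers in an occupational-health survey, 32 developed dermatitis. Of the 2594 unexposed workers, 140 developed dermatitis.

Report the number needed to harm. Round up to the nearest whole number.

risk, solvent-exposed workers = 32/305 = 0.104918
risk, unexposed workers = 140/2594 = 0.053971
absolute risk difference = 0.050947
1 / 0.050947 = 19.628 → round up → 20

NNH ≈ 20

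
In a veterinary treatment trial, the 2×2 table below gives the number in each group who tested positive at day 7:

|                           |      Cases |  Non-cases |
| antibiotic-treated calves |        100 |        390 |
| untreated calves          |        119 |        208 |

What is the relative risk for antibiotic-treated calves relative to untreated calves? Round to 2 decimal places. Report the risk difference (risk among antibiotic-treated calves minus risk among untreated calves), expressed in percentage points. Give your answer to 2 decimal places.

risk, antibiotic-treated calves = 100/490 = 0.2041
risk, untreated calves = 119/327 = 0.3639
RR = 0.2041 / 0.3639 = 0.56
risk difference = 0.2041 − 0.3639 = -0.1598 → -15.98 percentage points

RR = 0.56; RD = -15.98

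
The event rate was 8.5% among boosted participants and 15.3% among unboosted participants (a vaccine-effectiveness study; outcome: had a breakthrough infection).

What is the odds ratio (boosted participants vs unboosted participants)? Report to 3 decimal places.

0.514

odds, boosted participants = 0.0850/0.9150 = 0.0929
odds, unboosted participants = 0.1530/0.8470 = 0.1806
OR = 0.0929 / 0.1806 = 0.514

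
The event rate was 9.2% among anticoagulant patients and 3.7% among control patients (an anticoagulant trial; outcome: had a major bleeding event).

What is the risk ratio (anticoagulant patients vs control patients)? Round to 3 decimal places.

RR = 0.09200 / 0.03700 = 2.486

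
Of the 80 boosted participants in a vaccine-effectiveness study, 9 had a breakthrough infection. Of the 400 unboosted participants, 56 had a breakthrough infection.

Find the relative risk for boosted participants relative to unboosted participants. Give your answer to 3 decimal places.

risk, boosted participants = 9/80 = 0.1125
risk, unboosted participants = 56/400 = 0.1400
RR = 0.1125 / 0.1400 = 0.804

0.804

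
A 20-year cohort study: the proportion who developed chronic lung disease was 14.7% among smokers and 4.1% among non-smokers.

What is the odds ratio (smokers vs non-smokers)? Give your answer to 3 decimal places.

odds, smokers = 0.14700/0.85300 = 0.17233
odds, non-smokers = 0.04100/0.95900 = 0.04275
OR = 0.17233 / 0.04275 = 4.031

OR = 4.031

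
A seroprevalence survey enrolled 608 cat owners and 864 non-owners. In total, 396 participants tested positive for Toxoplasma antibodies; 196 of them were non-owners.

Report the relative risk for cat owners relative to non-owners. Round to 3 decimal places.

cat owners with the outcome: 396 − 196 = 200
cat owners without the outcome: 608 − 200 = 408
non-owners without the outcome: 864 − 196 = 668
risk, cat owners = 200/608 = 0.3289
risk, non-owners = 196/864 = 0.2269
RR = 0.3289 / 0.2269 = 1.450

RR: 1.450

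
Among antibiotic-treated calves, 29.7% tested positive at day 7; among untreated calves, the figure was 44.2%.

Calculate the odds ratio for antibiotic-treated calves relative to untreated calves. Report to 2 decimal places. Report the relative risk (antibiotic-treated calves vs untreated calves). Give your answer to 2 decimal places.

OR = 0.53; RR = 0.67

odds, antibiotic-treated calves = 0.2970/0.7030 = 0.4225
odds, untreated calves = 0.4420/0.5580 = 0.7921
OR = 0.4225 / 0.7921 = 0.53
RR = 0.2970 / 0.4420 = 0.67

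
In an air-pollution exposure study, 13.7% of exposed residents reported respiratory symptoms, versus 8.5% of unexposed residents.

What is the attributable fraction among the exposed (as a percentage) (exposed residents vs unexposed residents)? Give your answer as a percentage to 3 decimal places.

AR% = (0.1370 − 0.0850) / 0.1370 = 0.3796 → 37.956%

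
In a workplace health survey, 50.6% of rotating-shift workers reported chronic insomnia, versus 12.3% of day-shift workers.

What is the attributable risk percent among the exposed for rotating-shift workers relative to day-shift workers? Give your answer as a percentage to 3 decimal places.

AR% = (0.5060 − 0.1230) / 0.5060 = 0.7569 → 75.692%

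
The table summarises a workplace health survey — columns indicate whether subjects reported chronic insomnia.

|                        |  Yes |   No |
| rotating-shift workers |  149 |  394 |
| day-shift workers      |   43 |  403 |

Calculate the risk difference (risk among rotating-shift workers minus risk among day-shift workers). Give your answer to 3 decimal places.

risk, rotating-shift workers = 149/543 = 0.2744
risk, day-shift workers = 43/446 = 0.0964
risk difference = 0.2744 − 0.0964 = 0.178

RD ≈ 0.178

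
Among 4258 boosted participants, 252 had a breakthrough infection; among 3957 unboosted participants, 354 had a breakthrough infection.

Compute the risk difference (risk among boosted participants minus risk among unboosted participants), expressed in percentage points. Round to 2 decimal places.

-3.03

risk, boosted participants = 252/4258 = 0.0592
risk, unboosted participants = 354/3957 = 0.0895
risk difference = 0.0592 − 0.0895 = -0.0303 → -3.03 percentage points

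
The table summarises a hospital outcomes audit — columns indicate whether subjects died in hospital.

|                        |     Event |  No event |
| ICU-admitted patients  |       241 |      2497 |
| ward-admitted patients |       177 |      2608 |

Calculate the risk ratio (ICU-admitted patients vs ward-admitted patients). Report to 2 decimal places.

risk, ICU-admitted patients = 241/2738 = 0.0880
risk, ward-admitted patients = 177/2785 = 0.0636
RR = 0.0880 / 0.0636 = 1.38

RR = 1.38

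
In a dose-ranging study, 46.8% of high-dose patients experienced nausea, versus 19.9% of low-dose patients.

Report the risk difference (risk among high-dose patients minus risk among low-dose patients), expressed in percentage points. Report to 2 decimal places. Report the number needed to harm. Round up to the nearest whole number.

RD = 26.90; NNH = 4

risk difference = 0.4680 − 0.1990 = 0.2690 → 26.90 percentage points
absolute risk difference = 0.269000
1 / 0.269000 = 3.717 → round up → 4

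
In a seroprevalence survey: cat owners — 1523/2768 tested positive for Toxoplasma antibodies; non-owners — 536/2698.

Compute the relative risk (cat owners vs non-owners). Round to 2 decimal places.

risk, cat owners = 1523/2768 = 0.5502
risk, non-owners = 536/2698 = 0.1987
RR = 0.5502 / 0.1987 = 2.77

2.77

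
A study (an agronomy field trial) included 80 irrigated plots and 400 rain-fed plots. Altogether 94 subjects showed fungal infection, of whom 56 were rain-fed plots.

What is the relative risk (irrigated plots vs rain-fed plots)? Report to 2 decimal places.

irrigated plots with the outcome: 94 − 56 = 38
irrigated plots without the outcome: 80 − 38 = 42
rain-fed plots without the outcome: 400 − 56 = 344
risk, irrigated plots = 38/80 = 0.4750
risk, rain-fed plots = 56/400 = 0.1400
RR = 0.4750 / 0.1400 = 3.39

RR = 3.39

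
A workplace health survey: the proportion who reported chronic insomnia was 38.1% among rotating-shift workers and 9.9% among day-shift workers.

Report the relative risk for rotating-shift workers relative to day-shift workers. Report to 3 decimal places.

RR = 0.3810 / 0.0990 = 3.848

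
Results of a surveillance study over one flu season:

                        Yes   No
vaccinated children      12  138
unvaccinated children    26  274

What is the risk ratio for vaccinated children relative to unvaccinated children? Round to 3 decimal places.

RR: 0.923

risk, vaccinated children = 12/150 = 0.0800
risk, unvaccinated children = 26/300 = 0.0867
RR = 0.0800 / 0.0867 = 0.923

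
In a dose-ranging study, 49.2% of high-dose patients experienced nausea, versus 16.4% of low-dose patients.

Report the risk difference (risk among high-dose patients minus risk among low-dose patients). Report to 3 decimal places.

risk difference = 0.4920 − 0.1640 = 0.328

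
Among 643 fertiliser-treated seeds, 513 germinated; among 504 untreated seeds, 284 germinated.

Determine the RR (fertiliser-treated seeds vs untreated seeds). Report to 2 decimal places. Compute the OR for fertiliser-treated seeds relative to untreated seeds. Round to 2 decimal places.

RR = 1.42; OR = 3.06

risk, fertiliser-treated seeds = 513/643 = 0.7978
risk, untreated seeds = 284/504 = 0.5635
RR = 0.7978 / 0.5635 = 1.42
OR = (513 × 220) / (130 × 284) = 112860/36920 ≈ 3.06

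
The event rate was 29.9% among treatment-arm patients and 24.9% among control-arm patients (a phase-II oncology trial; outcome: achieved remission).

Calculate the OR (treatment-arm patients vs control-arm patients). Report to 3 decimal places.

odds, treatment-arm patients = 0.2990/0.7010 = 0.4265
odds, control-arm patients = 0.2490/0.7510 = 0.3316
OR = 0.4265 / 0.3316 = 1.286

1.286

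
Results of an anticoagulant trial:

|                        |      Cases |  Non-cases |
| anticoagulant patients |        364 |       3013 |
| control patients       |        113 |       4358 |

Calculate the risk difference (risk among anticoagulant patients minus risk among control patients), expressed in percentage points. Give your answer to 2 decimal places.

8.25

risk, anticoagulant patients = 364/3377 = 0.10779
risk, control patients = 113/4471 = 0.02527
risk difference = 0.10779 − 0.02527 = 0.08251 → 8.25 percentage points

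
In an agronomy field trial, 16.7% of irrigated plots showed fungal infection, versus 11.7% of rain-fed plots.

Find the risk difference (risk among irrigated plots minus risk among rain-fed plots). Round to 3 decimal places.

risk difference = 0.1670 − 0.1170 = 0.050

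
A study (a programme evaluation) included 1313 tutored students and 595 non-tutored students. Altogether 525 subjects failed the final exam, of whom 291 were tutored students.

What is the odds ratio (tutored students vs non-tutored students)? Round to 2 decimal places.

tutored students without the outcome: 1313 − 291 = 1022
non-tutored students with the outcome: 525 − 291 = 234
non-tutored students without the outcome: 595 − 234 = 361
odds, tutored students = 291/1022 = 0.2847
odds, non-tutored students = 234/361 = 0.6482
OR = 0.2847 / 0.6482 = 0.44

0.44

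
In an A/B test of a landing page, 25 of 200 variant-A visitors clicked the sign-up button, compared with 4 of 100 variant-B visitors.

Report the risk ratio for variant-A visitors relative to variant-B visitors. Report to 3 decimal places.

3.125

risk, variant-A visitors = 25/200 = 0.12500
risk, variant-B visitors = 4/100 = 0.04000
RR = 0.12500 / 0.04000 = 3.125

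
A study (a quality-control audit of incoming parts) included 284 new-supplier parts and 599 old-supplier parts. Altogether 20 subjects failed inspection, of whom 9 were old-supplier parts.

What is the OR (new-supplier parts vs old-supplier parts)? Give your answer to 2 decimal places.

OR ≈ 2.64

new-supplier parts with the outcome: 20 − 9 = 11
new-supplier parts without the outcome: 284 − 11 = 273
old-supplier parts without the outcome: 599 − 9 = 590
OR = (11 × 590) / (273 × 9) = 6490/2457 ≈ 2.64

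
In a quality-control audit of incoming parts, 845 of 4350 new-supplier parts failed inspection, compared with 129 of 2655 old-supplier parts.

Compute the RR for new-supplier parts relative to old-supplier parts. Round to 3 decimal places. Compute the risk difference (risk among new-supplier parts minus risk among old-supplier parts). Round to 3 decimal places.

risk, new-supplier parts = 845/4350 = 0.19425
risk, old-supplier parts = 129/2655 = 0.04859
RR = 0.19425 / 0.04859 = 3.998
risk difference = 0.19425 − 0.04859 = 0.146

RR = 3.998; RD = 0.146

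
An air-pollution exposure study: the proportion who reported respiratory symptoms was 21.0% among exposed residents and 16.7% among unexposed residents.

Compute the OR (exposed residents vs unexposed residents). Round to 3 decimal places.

1.326

odds, exposed residents = 0.2100/0.7900 = 0.2658
odds, unexposed residents = 0.1670/0.8330 = 0.2005
OR = 0.2658 / 0.2005 = 1.326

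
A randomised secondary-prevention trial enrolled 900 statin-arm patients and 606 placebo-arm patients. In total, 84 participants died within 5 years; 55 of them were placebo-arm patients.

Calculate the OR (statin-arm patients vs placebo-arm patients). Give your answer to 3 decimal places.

0.334

statin-arm patients with the outcome: 84 − 55 = 29
statin-arm patients without the outcome: 900 − 29 = 871
placebo-arm patients without the outcome: 606 − 55 = 551
OR = (29 × 551) / (871 × 55) = 15979/47905 ≈ 0.334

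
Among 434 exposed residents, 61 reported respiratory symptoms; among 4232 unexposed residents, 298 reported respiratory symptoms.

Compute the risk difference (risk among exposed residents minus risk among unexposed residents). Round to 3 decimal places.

RD = 0.070

risk, exposed residents = 61/434 = 0.1406
risk, unexposed residents = 298/4232 = 0.0704
risk difference = 0.1406 − 0.0704 = 0.070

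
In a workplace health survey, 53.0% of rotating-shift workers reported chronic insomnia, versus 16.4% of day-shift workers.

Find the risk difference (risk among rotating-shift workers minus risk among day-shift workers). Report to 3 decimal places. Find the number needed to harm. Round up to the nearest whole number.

risk difference = 0.5300 − 0.1640 = 0.366
absolute risk difference = 0.366000
1 / 0.366000 = 2.732 → round up → 3

RD = 0.366; NNH = 3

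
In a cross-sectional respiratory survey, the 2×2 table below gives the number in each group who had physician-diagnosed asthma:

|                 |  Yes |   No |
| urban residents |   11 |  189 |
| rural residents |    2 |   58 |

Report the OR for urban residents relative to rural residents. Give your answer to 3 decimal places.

OR = 1.688

odds, urban residents = 11/189 = 0.05820
odds, rural residents = 2/58 = 0.03448
OR = 0.05820 / 0.03448 = 1.688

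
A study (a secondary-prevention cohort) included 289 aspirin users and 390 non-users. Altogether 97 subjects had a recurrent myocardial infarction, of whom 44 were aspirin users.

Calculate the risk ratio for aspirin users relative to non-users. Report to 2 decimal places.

1.12

aspirin users without the outcome: 289 − 44 = 245
non-users with the outcome: 97 − 44 = 53
non-users without the outcome: 390 − 53 = 337
risk, aspirin users = 44/289 = 0.1522
risk, non-users = 53/390 = 0.1359
RR = 0.1522 / 0.1359 = 1.12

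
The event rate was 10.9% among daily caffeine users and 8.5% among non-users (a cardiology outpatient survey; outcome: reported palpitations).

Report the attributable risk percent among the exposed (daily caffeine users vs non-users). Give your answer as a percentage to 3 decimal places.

AR% = (0.1090 − 0.0850) / 0.1090 = 0.2202 → 22.018%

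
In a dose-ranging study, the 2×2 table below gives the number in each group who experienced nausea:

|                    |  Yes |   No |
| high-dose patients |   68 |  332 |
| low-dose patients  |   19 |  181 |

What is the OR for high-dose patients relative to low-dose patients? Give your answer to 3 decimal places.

OR = (68 × 181) / (332 × 19) = 12308/6308 ≈ 1.951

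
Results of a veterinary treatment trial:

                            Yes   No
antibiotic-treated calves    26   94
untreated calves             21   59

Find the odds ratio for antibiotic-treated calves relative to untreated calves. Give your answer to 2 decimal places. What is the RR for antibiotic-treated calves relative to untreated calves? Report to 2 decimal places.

OR = 0.78; RR = 0.83

odds, antibiotic-treated calves = 26/94 = 0.2766
odds, untreated calves = 21/59 = 0.3559
OR = 0.2766 / 0.3559 = 0.78
risk, antibiotic-treated calves = 26/120 = 0.2167
risk, untreated calves = 21/80 = 0.2625
RR = 0.2167 / 0.2625 = 0.83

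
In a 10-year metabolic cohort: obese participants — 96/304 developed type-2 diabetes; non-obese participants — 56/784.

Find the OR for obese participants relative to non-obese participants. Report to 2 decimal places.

OR = (96 × 728) / (208 × 56) = 69888/11648 ≈ 6.00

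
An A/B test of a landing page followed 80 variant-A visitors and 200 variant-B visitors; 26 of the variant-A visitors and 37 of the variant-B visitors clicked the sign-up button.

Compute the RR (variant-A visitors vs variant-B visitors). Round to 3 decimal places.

1.757

risk, variant-A visitors = 26/80 = 0.3250
risk, variant-B visitors = 37/200 = 0.1850
RR = 0.3250 / 0.1850 = 1.757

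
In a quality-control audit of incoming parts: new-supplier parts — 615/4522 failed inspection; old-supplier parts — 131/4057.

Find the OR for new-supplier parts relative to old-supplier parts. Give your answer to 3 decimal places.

OR = (615 × 3926) / (3907 × 131) = 2414490/511817 ≈ 4.717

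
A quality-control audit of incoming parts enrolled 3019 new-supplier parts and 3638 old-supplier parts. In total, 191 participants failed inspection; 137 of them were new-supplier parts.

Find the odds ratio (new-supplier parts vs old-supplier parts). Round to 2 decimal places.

new-supplier parts without the outcome: 3019 − 137 = 2882
old-supplier parts with the outcome: 191 − 137 = 54
old-supplier parts without the outcome: 3638 − 54 = 3584
OR = (137 × 3584) / (2882 × 54) = 491008/155628 ≈ 3.16

3.16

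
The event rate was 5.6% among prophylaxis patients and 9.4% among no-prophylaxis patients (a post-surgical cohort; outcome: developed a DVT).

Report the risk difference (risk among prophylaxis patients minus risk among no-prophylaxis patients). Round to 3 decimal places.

risk difference = 0.0560 − 0.0940 = -0.038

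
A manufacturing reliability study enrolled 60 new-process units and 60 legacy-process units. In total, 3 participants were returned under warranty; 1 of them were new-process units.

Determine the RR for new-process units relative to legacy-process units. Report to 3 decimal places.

new-process units without the outcome: 60 − 1 = 59
legacy-process units with the outcome: 3 − 1 = 2
legacy-process units without the outcome: 60 − 2 = 58
risk, new-process units = 1/60 = 0.01667
risk, legacy-process units = 2/60 = 0.03333
RR = 0.01667 / 0.03333 = 0.500

RR ≈ 0.500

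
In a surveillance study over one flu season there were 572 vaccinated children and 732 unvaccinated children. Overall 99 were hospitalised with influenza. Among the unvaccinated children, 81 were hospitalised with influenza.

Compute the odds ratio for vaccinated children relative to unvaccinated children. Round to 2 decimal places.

0.26

vaccinated children with the outcome: 99 − 81 = 18
vaccinated children without the outcome: 572 − 18 = 554
unvaccinated children without the outcome: 732 − 81 = 651
OR = (18 × 651) / (554 × 81) = 11718/44874 ≈ 0.26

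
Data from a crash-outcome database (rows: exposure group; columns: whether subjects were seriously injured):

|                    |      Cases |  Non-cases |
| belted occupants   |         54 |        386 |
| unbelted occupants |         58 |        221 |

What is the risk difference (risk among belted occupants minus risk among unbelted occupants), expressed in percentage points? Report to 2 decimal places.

risk, belted occupants = 54/440 = 0.1227
risk, unbelted occupants = 58/279 = 0.2079
risk difference = 0.1227 − 0.2079 = -0.0852 → -8.52 percentage points

RD ≈ -8.52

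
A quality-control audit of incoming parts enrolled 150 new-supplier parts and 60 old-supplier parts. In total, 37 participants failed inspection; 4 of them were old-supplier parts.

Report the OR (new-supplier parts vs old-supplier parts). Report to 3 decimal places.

new-supplier parts with the outcome: 37 − 4 = 33
new-supplier parts without the outcome: 150 − 33 = 117
old-supplier parts without the outcome: 60 − 4 = 56
OR = (33 × 56) / (117 × 4) = 1848/468 ≈ 3.949

3.949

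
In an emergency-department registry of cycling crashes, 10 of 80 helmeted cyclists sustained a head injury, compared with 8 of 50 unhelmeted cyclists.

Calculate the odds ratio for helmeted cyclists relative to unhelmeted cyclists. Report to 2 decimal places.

OR = 0.75

odds, helmeted cyclists = 10/70 = 0.1429
odds, unhelmeted cyclists = 8/42 = 0.1905
OR = 0.1429 / 0.1905 = 0.75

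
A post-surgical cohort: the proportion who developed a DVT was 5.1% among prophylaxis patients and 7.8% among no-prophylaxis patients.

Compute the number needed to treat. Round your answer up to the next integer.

absolute risk difference = 0.027000
1 / 0.027000 = 37.037 → round up → 38

38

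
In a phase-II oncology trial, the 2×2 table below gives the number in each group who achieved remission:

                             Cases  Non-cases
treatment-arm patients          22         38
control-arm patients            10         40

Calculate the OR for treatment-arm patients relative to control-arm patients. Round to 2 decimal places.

OR = (22 × 40) / (38 × 10) = 880/380 ≈ 2.32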